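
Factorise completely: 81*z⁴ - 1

Write as (9*z²)² − (1)², then factor 9*z² - 1 once more.

(3*z + 1)*(3*z - 1)*(9*z² + 1)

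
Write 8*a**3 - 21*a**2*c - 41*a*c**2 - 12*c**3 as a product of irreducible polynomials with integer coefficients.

(8*a + 3*c)*(a + c)*(a - 4*c)

Group: a*(8*a**2 + 11*a*c + 3*c**2) - 4*c*(8*a**2 + 11*a*c + 3*c**2); both groups contain (8*a**2 + 11*a*c + 3*c**2), so (a - 4*c) is a factor with cofactor 8*a**2 + 11*a*c + 3*c**2.
The cofactor groups again: 8*a**2 + 11*a*c + 3*c**2 = 8*a*(a + c) + 3*c*(a + c); both groups contain (a + c), giving (8*a + 3*c)*(a + c).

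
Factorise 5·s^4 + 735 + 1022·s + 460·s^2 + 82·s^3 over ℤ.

Testing divisors of the constant over divisors of the leading coefficient, s = −7 is a root, so (s + 7) is a factor; dividing leaves 5·s^3 + 47·s^2 + 131·s + 105.
Continuing, s = −3 is a root, so (s + 3) is a factor; dividing leaves 5·s^2 + 32·s + 35.
The remaining quadratic factors as (5·s + 7)(s + 5).

(5·s + 7)·(s + 3)·(s + 5)·(s + 7)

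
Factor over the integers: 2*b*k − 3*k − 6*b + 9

(2*b − 3)*(k − 3)

Group as (2*b*k − 6*b) + (−3*k + 9) = 2*b*(k − 3) − 3*(k − 3).
Both groups share the factor (k − 3).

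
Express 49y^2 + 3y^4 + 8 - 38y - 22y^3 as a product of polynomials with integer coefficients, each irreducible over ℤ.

(3y - 1)(y - 1)(y - 2)(y - 4)

Testing divisors of the constant over divisors of the leading coefficient, y = 1 is a root, giving the factor (y - 1) and quotient 3y^3 - 19y^2 + 30y - 8.
Then y = 1/3 is a root, so (3y - 1) is a factor; dividing leaves y^2 - 6y + 8.
The remaining quadratic factors as (y - 2)(y - 4).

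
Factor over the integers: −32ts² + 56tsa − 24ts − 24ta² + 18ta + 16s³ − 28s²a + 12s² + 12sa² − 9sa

Group: 4s(−8ts + 6ta + 4s² − 3sa) + (−4a + 3)(−8ts + 6ta + 4s² − 3sa); both groups contain (−8ts + 6ta + 4s² − 3sa), so (4s − 4a + 3) is a factor with cofactor −8ts + 6ta + 4s² − 3sa.
The cofactor groups again: −8ts + 6ta + 4s² − 3sa = −4s(2t − s) + 3a(2t − s); both groups contain (2t − s), giving −(4s − 3a)(2t − s).

−(4s − 3a)(4s − 4a + 3)(2t − s)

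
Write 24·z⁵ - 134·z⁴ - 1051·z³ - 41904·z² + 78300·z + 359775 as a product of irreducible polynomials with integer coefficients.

Testing divisors of the constant over divisors of the leading coefficient, z = 15 is a root, so (z - 15) divides it; the quotient is 24·z⁴ + 226·z³ + 2339·z² - 6819·z - 23985.
Continuing, z = 15/4 is a root, so (4·z - 15) is a factor; dividing leaves 6·z³ + 79·z² + 881·z + 1599.
Then z = -13/6 is a root, giving the factor (6·z + 13) and quotient z² + 11·z + 123.
The quadratic z² + 11·z + 123 has discriminant -371 < 0 and is irreducible over ℤ.

(4·z - 15)·(6·z + 13)·(z - 15)·(z² + 11·z + 123)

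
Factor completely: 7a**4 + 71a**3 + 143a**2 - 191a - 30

(7a + 1)(a + 5)(a + 6)(a - 1)

By the rational root theorem, a = 1 is a root, so (a - 1) divides it; the quotient is 7a**3 + 78a**2 + 221a + 30.
Next, a = -5 is a root, giving the factor (a + 5) and quotient 7a**2 + 43a + 6.
The remaining quadratic factors as (a + 6)(7a + 1).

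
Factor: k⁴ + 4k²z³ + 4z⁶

Recognize a perfect-square trinomial with the parts 2z³ and k².

(k² + 2z³)²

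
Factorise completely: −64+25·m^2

(5·m+8)·(5·m−8)

Need a pair with product 25·(−64) = −1600 and sum 0: that's 40 and −40.
Split the middle term: 25·m^2+40·m − 40·m−64 = 5·m·(5·m+8) − 8·(5·m+8).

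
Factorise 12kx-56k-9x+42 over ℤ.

Group as (12kx-56k) + (-9x+42) = 4k(3x-14) - 3(3x-14).
Both groups share the factor (3x-14).

(3x-14)(4k-3)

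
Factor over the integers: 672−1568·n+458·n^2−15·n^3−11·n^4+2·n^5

(2·n−1)·(n+6)·(n−4)·(n^2−7·n+28)

By the rational root theorem, n = −6 is a root, so (n+6) is a factor; dividing leaves 2·n^4−23·n^3+123·n^2−280·n+112.
Then n = 1/2 is a root, so (2·n−1) divides it; the quotient is n^3−11·n^2+56·n−112.
Continuing, n = 4 is a root, giving the factor (n−4) and quotient n^2−7·n+28.
The quadratic n^2−7·n+28 has discriminant −63 < 0 and is irreducible over ℤ.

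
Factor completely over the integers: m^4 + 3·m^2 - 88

(m^2 + 11)·(m^2 - 8)

Substitute u = m^2 to get a quadratic in u, then factor.
m^2 - 8 is irreducible over ℤ (8 is not a perfect square).
m^2 + 11 is irreducible over ℤ (always positive, so no real roots).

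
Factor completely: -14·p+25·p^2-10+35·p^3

Group as (35·p^3-14·p) + (25·p^2-10) = 7·p·(5·p^2-2) + 5·(5·p^2-2).
Both groups share the factor (5·p^2-2).

(7·p+5)·(5·p^2-2)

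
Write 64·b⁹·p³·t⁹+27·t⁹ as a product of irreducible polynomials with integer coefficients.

t⁹·(4·b³·p+3)·(16·b⁶·p²−12·b³·p+9)

Factor out t⁹ first: what remains is 64·b⁹·p³+27.
Recognize a sum of cubes with the parts 4·b³·p and 3.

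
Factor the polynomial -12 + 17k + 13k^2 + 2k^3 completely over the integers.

Among the possible rational roots, k = -3 is a root, so (k + 3) divides it; the quotient is 2k^2 + 7k - 4.
The remaining quadratic factors as (k + 4)(2k - 1).

(2k - 1)(k + 3)(k + 4)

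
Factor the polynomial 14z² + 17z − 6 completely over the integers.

Need a pair with product 14·(−6) = −84 and sum 17: that's 21 and −4.
Split the middle term: 14z² + 21z − 4z − 6 = 7z(2z + 3) − 2(2z + 3).

(2z + 3)(7z − 2)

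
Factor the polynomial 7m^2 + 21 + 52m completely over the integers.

(7m + 3)(m + 7)

Need a pair with product 7·21 = 147 and sum 52: that's 49 and 3.
Split the middle term: 7m^2 + 49m + 3m + 21 = 7m(m + 7) + 3(m + 7).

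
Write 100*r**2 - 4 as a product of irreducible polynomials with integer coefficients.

4*(5*r + 1)*(5*r - 1)

Factor out 4, leaving 25*r**2 - 1, which is a difference of two squares.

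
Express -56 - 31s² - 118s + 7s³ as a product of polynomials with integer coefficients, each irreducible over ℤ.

Trying the rational-root candidates, s = 7 is a root, so (s - 7) is a factor; dividing leaves 7s² + 18s + 8.
The remaining quadratic factors as (s + 2)(7s + 4).

(7s + 4)(s + 2)(s - 7)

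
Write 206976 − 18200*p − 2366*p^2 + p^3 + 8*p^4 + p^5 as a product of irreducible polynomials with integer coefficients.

By the rational root theorem, p = −12 is a root, giving the factor (p + 12) and quotient p^4 − 4*p^3 + 49*p^2 − 2954*p + 17248.
Next, p = 11 is a root, so (p − 11) is a factor; dividing leaves p^3 + 7*p^2 + 126*p − 1568.
Next, p = 7 is a root, so (p − 7) is a factor; dividing leaves p^2 + 14*p + 224.
The quadratic p^2 + 14*p + 224 has discriminant −700 < 0 and is irreducible over ℤ.

(p + 12)*(p − 11)*(p − 7)*(p^2 + 14*p + 224)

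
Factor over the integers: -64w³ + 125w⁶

Factor out w³ first: what remains is 125w³ - 64.
Recognize a difference of cubes with the parts 5w and 4.

w³(5w - 4)(25w² + 20w + 16)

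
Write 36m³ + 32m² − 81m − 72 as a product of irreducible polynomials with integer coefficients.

(2m + 3)(2m − 3)(9m + 8)

Group as (36m³ − 81m) + (32m² − 72) = 9m(4m² − 9) + 8(4m² − 9).
Both groups share the factor (4m² − 9).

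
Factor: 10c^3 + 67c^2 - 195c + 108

By the rational root theorem, c = -9 is a root, giving the factor (c + 9) and quotient 10c^2 - 23c + 12.
The remaining quadratic factors as (5c - 4)(2c - 3).

(2c - 3)(5c - 4)(c + 9)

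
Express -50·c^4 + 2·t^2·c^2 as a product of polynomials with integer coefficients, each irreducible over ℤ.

2·c^2·(t - 5·c)·(t + 5·c)

Every term has a factor of 2·c^2. Then t^2 - 25·c^2 = (t)² − (5·c)².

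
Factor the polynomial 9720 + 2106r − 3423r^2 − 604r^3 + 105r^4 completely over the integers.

By the rational root theorem, r = −10/3 is a root, giving the factor (3r + 10) and quotient 35r^3 − 318r^2 − 81r + 972.
Continuing, r = 9/5 is a root, giving the factor (5r − 9) and quotient 7r^2 − 51r − 108.
The remaining quadratic factors as (7r + 12)(r − 9).

(3r + 10)(5r − 9)(7r + 12)(r − 9)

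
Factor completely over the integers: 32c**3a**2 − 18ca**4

2a**2c(4c − 3a)(4c + 3a)

Pull out the common factor 2ca**2; 16c**2 − 9a**2 is a difference of squares.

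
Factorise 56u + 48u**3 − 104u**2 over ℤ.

Pull out the common factor 8u, then factor the remaining trinomial.

8u(6u − 7)(u − 1)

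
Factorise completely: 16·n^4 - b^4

(2·n - b)·(2·n + b)·(4·n^2 + b^2)

Difference of squares twice: with A = 2·n and B = b, A⁴ − B⁴ = (A² − B²)(A² + B²), and A² − B² factors again.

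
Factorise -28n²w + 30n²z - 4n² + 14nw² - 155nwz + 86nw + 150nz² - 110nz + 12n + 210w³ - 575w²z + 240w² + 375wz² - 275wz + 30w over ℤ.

Group: 14w(-2n² + nw - 10nz + 6n + 15w² - 25wz + 15w) + (-15z + 2)(-2n² + nw - 10nz + 6n + 15w² - 25wz + 15w); both groups contain (-2n² + nw - 10nz + 6n + 15w² - 25wz + 15w), so (14w - 15z + 2) is a factor with cofactor -2n² + nw - 10nz + 6n + 15w² - 25wz + 15w.
The cofactor groups again: -2n² + nw - 10nz + 6n + 15w² - 25wz + 15w = -2n(n - 3w + 5z - 3) - 5w(n - 3w + 5z - 3); both groups contain (n - 3w + 5z - 3), giving -(2n + 5w)(n - 3w + 5z - 3).

-(14w - 15z + 2)(2n + 5w)(n - 3w + 5z - 3)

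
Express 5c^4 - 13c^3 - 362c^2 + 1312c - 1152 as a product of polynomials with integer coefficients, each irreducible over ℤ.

Trying the rational-root candidates, c = 8/5 is a root, giving the factor (5c - 8) and quotient c^3 - c^2 - 74c + 144.
Then c = -9 is a root, giving the factor (c + 9) and quotient c^2 - 10c + 16.
The remaining quadratic factors as (c - 8)(c - 2).

(5c - 8)(c + 9)(c - 2)(c - 8)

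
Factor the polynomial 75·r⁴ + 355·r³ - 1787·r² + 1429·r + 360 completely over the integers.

Testing divisors of the constant over divisors of the leading coefficient, r = -8 is a root, giving the factor (r + 8) and quotient 75·r³ - 245·r² + 173·r + 45.
Continuing, r = 9/5 is a root, so (5·r - 9) is a factor; dividing leaves 15·r² - 22·r - 5.
The remaining quadratic factors as (3·r - 5)(5·r + 1).

(3·r - 5)·(5·r + 1)·(5·r - 9)·(r + 8)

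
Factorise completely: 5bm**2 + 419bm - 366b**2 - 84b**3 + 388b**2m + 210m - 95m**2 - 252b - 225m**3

-(2b - 9m + 7)(6b - 5m)(7b + 5m + 6)

Group: 7b(-12b**2 + 64bm - 42b - 45m**2 + 35m) + (5m + 6)(-12b**2 + 64bm - 42b - 45m**2 + 35m); both groups contain (-12b**2 + 64bm - 42b - 45m**2 + 35m), so (7b + 5m + 6) is a factor with cofactor -12b**2 + 64bm - 42b - 45m**2 + 35m.
The cofactor groups again: -12b**2 + 64bm - 42b - 45m**2 + 35m = -2b(6b - 5m) + (9m - 7)(6b - 5m); both groups contain (6b - 5m), giving -(2b - 9m + 7)(6b - 5m).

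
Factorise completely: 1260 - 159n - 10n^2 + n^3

By the rational root theorem, n = 7 is a root, so (n - 7) is a factor; dividing leaves n^2 - 3n - 180.
The remaining quadratic factors as (n + 12)(n - 15).

(n + 12)(n - 15)(n - 7)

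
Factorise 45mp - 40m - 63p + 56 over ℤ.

Group as (45mp - 40m) + (-63p + 56) = 5m(9p - 8) - 7(9p - 8).
Both groups share the factor (9p - 8).

(5m - 7)(9p - 8)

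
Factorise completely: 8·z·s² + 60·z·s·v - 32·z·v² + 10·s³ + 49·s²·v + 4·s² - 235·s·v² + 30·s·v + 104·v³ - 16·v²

(2·s - v)·(4·z + 5·s - 13·v + 2)·(s + 8·v)

Group: 4·z·(2·s² + 15·s·v - 8·v²) + (5·s - 13·v + 2)·(2·s² + 15·s·v - 8·v²); both groups contain (2·s² + 15·s·v - 8·v²), so (4·z + 5·s - 13·v + 2) is a factor with cofactor 2·s² + 15·s·v - 8·v².
The cofactor groups again: 2·s² + 15·s·v - 8·v² = 2·s·(s + 8·v) - v·(s + 8·v); both groups contain (s + 8·v), giving (2·s - v)·(s + 8·v).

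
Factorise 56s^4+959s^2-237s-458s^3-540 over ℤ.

(2s-3)(4s-9)(7s+4)(s-5)

Testing divisors of the constant over divisors of the leading coefficient, s = -4/7 is a root, giving the factor (7s+4) and quotient 8s^3-70s^2+177s-135.
Then s = 3/2 is a root, so (2s-3) divides it; the quotient is 4s^2-29s+45.
The remaining quadratic factors as (4s-9)(s-5).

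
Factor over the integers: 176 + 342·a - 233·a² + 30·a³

Testing divisors of the constant over divisors of the leading coefficient, a = 8/3 is a root, so (3·a - 8) divides it; the quotient is 10·a² - 51·a - 22.
The remaining quadratic factors as (5·a + 2)(2·a - 11).

(2·a - 11)·(3·a - 8)·(5·a + 2)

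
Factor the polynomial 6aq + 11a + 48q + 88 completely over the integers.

Group as (6aq + 11a) + (48q + 88) = a(6q + 11) + 8(6q + 11).
Both groups share the factor (6q + 11).

(6q + 11)(a + 8)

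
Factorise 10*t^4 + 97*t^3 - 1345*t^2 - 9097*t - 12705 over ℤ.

Among the possible rational roots, t = -15 is a root, giving the factor (t + 15) and quotient 10*t^3 - 53*t^2 - 550*t - 847.
Next, t = -7/2 is a root, giving the factor (2*t + 7) and quotient 5*t^2 - 44*t - 121.
The remaining quadratic factors as (t - 11)(5*t + 11).

(2*t + 7)*(5*t + 11)*(t + 15)*(t - 11)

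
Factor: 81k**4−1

(3k+1)(3k−1)(9k**2+1)

Write as (9k**2)² − (1)², then factor 9k**2−1 once more.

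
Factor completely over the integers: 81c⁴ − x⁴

(3c + x)(3c − x)(9c² + x²)

Write as (9c²)² − (x²)², then factor 9c² − x² once more.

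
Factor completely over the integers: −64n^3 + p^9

−(4n − p^3)(16n^2 + 4np^3 + p^6)

Recognize a difference of cubes with the parts p^3 and 4n.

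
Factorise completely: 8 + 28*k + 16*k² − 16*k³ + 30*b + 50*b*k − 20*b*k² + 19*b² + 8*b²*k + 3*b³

(3*b + 2*k + 1)*(b + 4*k + 2)*(b − 2*k + 4)

Group: 3*b*(b² + 2*b*k + 6*b − 8*k² + 12*k + 8) + (2*k + 1)*(b² + 2*b*k + 6*b − 8*k² + 12*k + 8); both groups contain (b² + 2*b*k + 6*b − 8*k² + 12*k + 8), so (3*b + 2*k + 1) is a factor with cofactor b² + 2*b*k + 6*b − 8*k² + 12*k + 8.
The cofactor groups again: b² + 2*b*k + 6*b − 8*k² + 12*k + 8 = b*(b − 2*k + 4) + (4*k + 2)*(b − 2*k + 4); both groups contain (b − 2*k + 4), giving (b + 4*k + 2)*(b − 2*k + 4).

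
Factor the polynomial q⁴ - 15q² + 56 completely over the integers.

Substitute u = q² to get a quadratic in u, then factor.
q² - 7 is irreducible over ℤ (7 is not a perfect square).
q² - 8 is irreducible over ℤ (8 is not a perfect square).

(q² - 7)(q² - 8)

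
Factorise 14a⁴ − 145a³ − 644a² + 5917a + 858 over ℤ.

(2a + 13)(7a + 1)(a − 11)(a − 6)

Testing divisors of the constant over divisors of the leading coefficient, a = 6 is a root, so (a − 6) divides it; the quotient is 14a³ − 61a² − 1010a − 143.
Continuing, a = 11 is a root, giving the factor (a − 11) and quotient 14a² + 93a + 13.
The remaining quadratic factors as (2a + 13)(7a + 1).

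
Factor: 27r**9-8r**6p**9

r**6(3r-2p**3)(9r**2+6rp**3+4p**6)

Factor out r**6 first: what remains is 27r**3-8p**9.
Recognize a difference of cubes with the parts 3r and 2p**3.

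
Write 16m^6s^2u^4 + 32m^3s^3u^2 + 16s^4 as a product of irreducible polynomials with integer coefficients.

Pull out the common factor 16s^2, leaving m^6u^4 + 2m^3su^2 + s^2.
Recognize a perfect-square trinomial with the parts m^3u^2 and s.

16s^2(m^3u^2 + s)^2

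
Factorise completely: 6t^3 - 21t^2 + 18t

3t(2t - 3)(t - 2)

Pull out the common factor 3t, then factor the remaining trinomial.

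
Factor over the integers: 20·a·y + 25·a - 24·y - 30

(4·y + 5)·(5·a - 6)

Group as (20·a·y + 25·a) + (-24·y - 30) = 5·a·(4·y + 5) - 6·(4·y + 5).
Both groups share the factor (4·y + 5).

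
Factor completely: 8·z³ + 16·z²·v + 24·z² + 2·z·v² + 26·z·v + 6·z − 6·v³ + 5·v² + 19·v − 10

Group: 2·z·(4·z² + 2·z·v + 2·z − 2·v² + 5·v − 2) + (3·v + 5)·(4·z² + 2·z·v + 2·z − 2·v² + 5·v − 2); both groups contain (4·z² + 2·z·v + 2·z − 2·v² + 5·v − 2), so (2·z + 3·v + 5) is a factor with cofactor 4·z² + 2·z·v + 2·z − 2·v² + 5·v − 2.
The cofactor groups again: 4·z² + 2·z·v + 2·z − 2·v² + 5·v − 2 = 2·z·(2·z − v + 2) + (2·v − 1)·(2·z − v + 2); both groups contain (2·z − v + 2), giving (2·z + 2·v − 1)·(2·z − v + 2).

(2·z − v + 2)·(2·z + 2·v − 1)·(2·z + 3·v + 5)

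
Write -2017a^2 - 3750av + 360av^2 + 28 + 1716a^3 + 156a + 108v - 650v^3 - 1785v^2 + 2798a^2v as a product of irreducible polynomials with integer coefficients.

(11a + 13v - 2)(12a + 10v + 1)(13a - 5v - 14)

Group: 12a(143a^2 + 114av - 180a - 65v^2 - 172v + 28) + (10v + 1)(143a^2 + 114av - 180a - 65v^2 - 172v + 28); both groups contain (143a^2 + 114av - 180a - 65v^2 - 172v + 28), so (12a + 10v + 1) is a factor with cofactor 143a^2 + 114av - 180a - 65v^2 - 172v + 28.
The cofactor groups again: 143a^2 + 114av - 180a - 65v^2 - 172v + 28 = 11a(13a - 5v - 14) + (13v - 2)(13a - 5v - 14); both groups contain (13a - 5v - 14), giving (11a + 13v - 2)(13a - 5v - 14).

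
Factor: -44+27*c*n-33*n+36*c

Group as (27*c*n+36*c) + (-33*n-44) = 9*c*(3*n+4) - 11*(3*n+4).
Both groups share the factor (3*n+4).

(3*n+4)*(9*c-11)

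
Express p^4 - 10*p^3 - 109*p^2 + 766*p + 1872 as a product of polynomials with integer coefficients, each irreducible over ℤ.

Trying the rational-root candidates, p = 8 is a root, giving the factor (p - 8) and quotient p^3 - 2*p^2 - 125*p - 234.
Next, p = -2 is a root, so (p + 2) divides it; the quotient is p^2 - 4*p - 117.
The remaining quadratic factors as (p + 9)(p - 13).

(p + 2)*(p + 9)*(p - 13)*(p - 8)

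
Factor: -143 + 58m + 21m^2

Need a pair with product 21·(-143) = -3003 and sum 58: that's 91 and -33.
Split the middle term: 21m^2 + 91m - 33m - 143 = 7m(3m + 13) - 11(3m + 13).

(3m + 13)(7m - 11)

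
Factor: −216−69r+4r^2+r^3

(r+3)(r+9)(r−8)

By the rational root theorem, r = 8 is a root, giving the factor (r−8) and quotient r^2+12r+27.
The remaining quadratic factors as (r+9)(r+3).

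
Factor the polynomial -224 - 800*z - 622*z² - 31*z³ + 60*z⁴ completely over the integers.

(3*z + 4)*(4*z + 7)*(5*z + 2)*(z - 4)

Trying the rational-root candidates, z = 4 is a root, giving the factor (z - 4) and quotient 60*z³ + 209*z² + 214*z + 56.
Continuing, z = -2/5 is a root, so (5*z + 2) is a factor; dividing leaves 12*z² + 37*z + 28.
The remaining quadratic factors as (4*z + 7)(3*z + 4).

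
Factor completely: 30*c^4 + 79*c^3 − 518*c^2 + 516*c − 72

Among the possible rational roots, c = 6/5 is a root, so (5*c − 6) is a factor; dividing leaves 6*c^3 + 23*c^2 − 76*c + 12.
Continuing, c = −6 is a root, giving the factor (c + 6) and quotient 6*c^2 − 13*c + 2.
The remaining quadratic factors as (c − 2)(6*c − 1).

(5*c − 6)*(6*c − 1)*(c + 6)*(c − 2)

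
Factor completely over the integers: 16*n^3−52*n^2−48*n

Pull out the common factor 4*n, then factor the remaining trinomial.

4*n*(4*n+3)*(n−4)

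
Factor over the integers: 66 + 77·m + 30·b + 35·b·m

(5·b + 11)·(7·m + 6)

Group as (35·b·m + 30·b) + (77·m + 66) = 5·b·(7·m + 6) + 11·(7·m + 6).
Both groups share the factor (7·m + 6).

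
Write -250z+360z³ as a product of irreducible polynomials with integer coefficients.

10z(6z+5)(6z-5)

Every term has a factor of 10z. Then 36z²-25 = (6z)² − (5)².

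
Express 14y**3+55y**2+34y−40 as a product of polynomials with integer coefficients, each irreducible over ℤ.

Testing divisors of the constant over divisors of the leading coefficient, y = 4/7 is a root, giving the factor (7y−4) and quotient 2y**2+9y+10.
The remaining quadratic factors as (2y+5)(y+2).

(2y+5)(7y−4)(y+2)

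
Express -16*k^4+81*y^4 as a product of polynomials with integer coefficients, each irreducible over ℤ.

Write as (9*y^2)² − (4*k^2)², then factor 9*y^2-4*k^2 once more.

(3*y-2*k)*(3*y+2*k)*(9*y^2+4*k^2)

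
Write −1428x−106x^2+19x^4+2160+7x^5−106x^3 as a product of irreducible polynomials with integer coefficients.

Among the possible rational roots, x = −6 is a root, so (x+6) divides it; the quotient is 7x^4−23x^3+32x^2−298x+360.
Continuing, x = 9/7 is a root, so (7x−9) divides it; the quotient is x^3−2x^2+2x−40.
Next, x = 4 is a root, giving the factor (x−4) and quotient x^2+2x+10.
The quadratic x^2+2x+10 has discriminant −36 < 0 and is irreducible over ℤ.

(7x−9)(x+6)(x−4)(x^2+2x+10)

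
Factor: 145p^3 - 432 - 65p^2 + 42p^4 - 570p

(2p + 3)(3p + 8)(7p + 9)(p - 2)

Testing divisors of the constant over divisors of the leading coefficient, p = 2 is a root, giving the factor (p - 2) and quotient 42p^3 + 229p^2 + 393p + 216.
Then p = -9/7 is a root, so (7p + 9) is a factor; dividing leaves 6p^2 + 25p + 24.
The remaining quadratic factors as (3p + 8)(2p + 3).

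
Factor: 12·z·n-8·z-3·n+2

(3·n-2)·(4·z-1)

Group as (12·z·n-8·z) + (-3·n+2) = 4·z·(3·n-2) - (3·n-2).
Both groups share the factor (3·n-2).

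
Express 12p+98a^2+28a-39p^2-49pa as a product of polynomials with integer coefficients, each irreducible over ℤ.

-(13p-14a-4)(3p+7a)

Group: -13p(3p+7a) + (14a+4)(3p+7a); both groups contain (3p+7a).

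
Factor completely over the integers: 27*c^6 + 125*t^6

Recognize a sum of cubes with the parts 5*t^2 and 3*c^2.

(5*t^2 + 3*c^2)*(25*t^4 - 15*t^2*c^2 + 9*c^4)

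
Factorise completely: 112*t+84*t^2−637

7*(2*t+7)*(6*t−13)

Pull out the common factor 7, then factor the remaining trinomial.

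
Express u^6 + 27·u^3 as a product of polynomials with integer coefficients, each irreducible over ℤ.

u^3·(u + 3)·(u^2 − 3·u + 9)

Pull out the common factor u^3, leaving u^3 + 27.
Recognize a sum of cubes with the parts 3 and u.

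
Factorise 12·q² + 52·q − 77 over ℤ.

(2·q + 11)·(6·q − 7)

Need a pair with product 12·(−77) = −924 and sum 52: that's −14 and 66.
Split the middle term: 12·q² − 14·q + 66·q − 77 = 2·q·(6·q − 7) + 11·(6·q − 7).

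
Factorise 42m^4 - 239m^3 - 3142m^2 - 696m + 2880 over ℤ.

(6m - 5)(7m + 8)(m + 6)(m - 12)

By the rational root theorem, m = 12 is a root, so (m - 12) divides it; the quotient is 42m^3 + 265m^2 + 38m - 240.
Next, m = 5/6 is a root, so (6m - 5) is a factor; dividing leaves 7m^2 + 50m + 48.
The remaining quadratic factors as (m + 6)(7m + 8).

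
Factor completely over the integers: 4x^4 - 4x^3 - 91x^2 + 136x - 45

Trying the rational-root candidates, x = 1/2 is a root, so (2x - 1) divides it; the quotient is 2x^3 - x^2 - 46x + 45.
Then x = 9/2 is a root, so (2x - 9) divides it; the quotient is x^2 + 4x - 5.
The remaining quadratic factors as (x - 1)(x + 5).

(2x - 1)(2x - 9)(x + 5)(x - 1)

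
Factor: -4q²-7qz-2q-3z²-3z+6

-(4q+3z+6)(q+z-1)

Group: -4q(q+z-1) + (-3z-6)(q+z-1); both groups contain (q+z-1).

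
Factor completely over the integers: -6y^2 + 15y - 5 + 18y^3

Group as (18y^3 + 15y) + (-6y^2 - 5) = 3y(6y^2 + 5) - (6y^2 + 5).
Both groups share the factor (6y^2 + 5).

(3y - 1)(6y^2 + 5)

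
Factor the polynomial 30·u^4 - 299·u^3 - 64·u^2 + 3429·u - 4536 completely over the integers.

(2·u + 7)·(3·u - 8)·(5·u - 9)·(u - 9)

Among the possible rational roots, u = 9 is a root, so (u - 9) divides it; the quotient is 30·u^3 - 29·u^2 - 325·u + 504.
Next, u = -7/2 is a root, so (2·u + 7) divides it; the quotient is 15·u^2 - 67·u + 72.
The remaining quadratic factors as (5·u - 9)(3·u - 8).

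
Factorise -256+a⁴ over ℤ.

(a+4)·(a-4)·(a²+16)

(a)⁴ − (4)⁴ = ((a)² − (4)²)((a)² + (4)²); the first factor splits again, the second (a²+16) is irreducible.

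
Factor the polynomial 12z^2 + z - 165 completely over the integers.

(3z - 11)(4z + 15)

Need a pair with product 12·(-165) = -1980 and sum 1: that's -44 and 45.
Split the middle term: 12z^2 - 44z + 45z - 165 = 4z(3z - 11) + 15(3z - 11).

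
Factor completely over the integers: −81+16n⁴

Write as (4n²)² − (9)², then factor 4n²−9 once more.

(2n+3)(2n−3)(4n²+9)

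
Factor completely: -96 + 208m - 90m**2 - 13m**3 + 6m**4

(2m - 3)(3m - 2)(m + 4)(m - 4)

Testing divisors of the constant over divisors of the leading coefficient, m = 2/3 is a root, so (3m - 2) divides it; the quotient is 2m**3 - 3m**2 - 32m + 48.
Then m = 3/2 is a root, giving the factor (2m - 3) and quotient m**2 - 16.
The remaining quadratic factors as (m - 4)(m + 4).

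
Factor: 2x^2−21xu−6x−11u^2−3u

(x−11u−3)(2x+u)

Group: x(2x+u) + (−11u−3)(2x+u); both groups contain (2x+u).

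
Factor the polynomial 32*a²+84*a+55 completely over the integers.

(4*a+5)*(8*a+11)

Need a pair with product 32·55 = 1760 and sum 84: that's 44 and 40.
Split the middle term: 32*a²+44*a + 40*a+55 = 4*a*(8*a+11) + 5*(8*a+11).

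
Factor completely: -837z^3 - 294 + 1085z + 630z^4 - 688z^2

(3z - 2)(5z - 7)(6z + 7)(7z - 3)

Testing divisors of the constant over divisors of the leading coefficient, z = 3/7 is a root, so (7z - 3) is a factor; dividing leaves 90z^3 - 81z^2 - 133z + 98.
Then z = -7/6 is a root, giving the factor (6z + 7) and quotient 15z^2 - 31z + 14.
The remaining quadratic factors as (3z - 2)(5z - 7).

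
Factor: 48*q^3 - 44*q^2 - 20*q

4*q*(3*q + 1)*(4*q - 5)

Pull out the common factor 4*q, then factor the remaining trinomial.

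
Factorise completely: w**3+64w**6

w**3(4w+1)(16w**2-4w+1)

Factor out w**3 first: what remains is 64w**3+1.
Recognize a sum of cubes with the parts 4w and 1.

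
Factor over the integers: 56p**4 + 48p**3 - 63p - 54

Group as (56p**4 - 63p) + (48p**3 - 54) = 7p(8p**3 - 9) + 6(8p**3 - 9).
Both groups share the factor (8p**3 - 9).

(7p + 6)(8p**3 - 9)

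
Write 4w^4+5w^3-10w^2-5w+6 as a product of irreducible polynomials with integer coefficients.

(4w-3)(w+1)(w+2)(w-1)

Testing divisors of the constant over divisors of the leading coefficient, w = -2 is a root, so (w+2) is a factor; dividing leaves 4w^3-3w^2-4w+3.
Continuing, w = 1 is a root, so (w-1) is a factor; dividing leaves 4w^2+w-3.
The remaining quadratic factors as (w+1)(4w-3).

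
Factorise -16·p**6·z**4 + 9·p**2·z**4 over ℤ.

-p**2·z**4·(4·p**2 + 3)·(4·p**2 - 3)

Pull out the common factor p**2·z**4, leaving -16·p**4 + 9.
Recognize a difference of squares with the parts 3 and 4·p**2.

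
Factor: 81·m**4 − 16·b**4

(3·m − 2·b)·(3·m + 2·b)·(9·m**2 + 4·b**2)

Difference of squares twice: with A = 3·m and B = 2·b, A⁴ − B⁴ = (A² − B²)(A² + B²), and A² − B² factors again.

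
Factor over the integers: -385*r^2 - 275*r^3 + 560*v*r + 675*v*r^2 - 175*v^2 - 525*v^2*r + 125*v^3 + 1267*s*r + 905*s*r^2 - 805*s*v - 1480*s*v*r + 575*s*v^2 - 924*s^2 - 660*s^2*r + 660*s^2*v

Group: 5*v*(132*s^2 + 115*s*v - 181*s*r + 25*v^2 - 80*v*r + 55*r^2) + (-5*r - 7)*(132*s^2 + 115*s*v - 181*s*r + 25*v^2 - 80*v*r + 55*r^2); both groups contain (132*s^2 + 115*s*v - 181*s*r + 25*v^2 - 80*v*r + 55*r^2), so (5*v - 5*r - 7) is a factor with cofactor 132*s^2 + 115*s*v - 181*s*r + 25*v^2 - 80*v*r + 55*r^2.
The cofactor groups again: 132*s^2 + 115*s*v - 181*s*r + 25*v^2 - 80*v*r + 55*r^2 = 11*s*(12*s + 5*v - 11*r) + (5*v - 5*r)*(12*s + 5*v - 11*r); both groups contain (12*s + 5*v - 11*r), giving (11*s + 5*v - 5*r)*(12*s + 5*v - 11*r).

(12*s + 5*v - 11*r)*(11*s + 5*v - 5*r)*(5*v - 5*r - 7)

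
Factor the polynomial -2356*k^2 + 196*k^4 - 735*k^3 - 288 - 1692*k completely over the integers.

Among the possible rational roots, k = -6/7 is a root, so (7*k + 6) is a factor; dividing leaves 28*k^3 - 129*k^2 - 226*k - 48.
Continuing, k = 6 is a root, so (k - 6) divides it; the quotient is 28*k^2 + 39*k + 8.
The remaining quadratic factors as (7*k + 8)(4*k + 1).

(4*k + 1)*(7*k + 6)*(7*k + 8)*(k - 6)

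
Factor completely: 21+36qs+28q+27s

Group as (36qs+28q) + (27s+21) = 4q(9s+7) + 3(9s+7).
Both groups share the factor (9s+7).

(4q+3)(9s+7)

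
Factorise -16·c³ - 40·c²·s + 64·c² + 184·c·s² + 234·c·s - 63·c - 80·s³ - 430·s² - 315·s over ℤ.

-(4·c - 2·s - 9)·(4·c - 8·s - 7)·(c + 5·s)

Group: c·(-16·c² + 40·c·s + 64·c - 16·s² - 86·s - 63) + 5·s·(-16·c² + 40·c·s + 64·c - 16·s² - 86·s - 63); both groups contain (-16·c² + 40·c·s + 64·c - 16·s² - 86·s - 63), so (c + 5·s) is a factor with cofactor -16·c² + 40·c·s + 64·c - 16·s² - 86·s - 63.
The cofactor groups again: -16·c² + 40·c·s + 64·c - 16·s² - 86·s - 63 = -4·c·(4·c - 8·s - 7) + (2·s + 9)·(4·c - 8·s - 7); both groups contain (4·c - 8·s - 7), giving -(4·c - 2·s - 9)·(4·c - 8·s - 7).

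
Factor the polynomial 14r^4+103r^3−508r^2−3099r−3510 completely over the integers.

(2r+5)(7r+13)(r+9)(r−6)

Trying the rational-root candidates, r = 6 is a root, so (r−6) is a factor; dividing leaves 14r^3+187r^2+614r+585.
Continuing, r = −5/2 is a root, so (2r+5) is a factor; dividing leaves 7r^2+76r+117.
The remaining quadratic factors as (7r+13)(r+9).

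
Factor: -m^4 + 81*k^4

Write as (9*k^2)² − (m^2)², then factor 9*k^2 - m^2 once more.

(3*k + m)*(3*k - m)*(9*k^2 + m^2)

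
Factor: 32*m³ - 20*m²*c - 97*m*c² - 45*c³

Group: m*(32*m² - 52*m*c - 45*c²) + c*(32*m² - 52*m*c - 45*c²); both groups contain (32*m² - 52*m*c - 45*c²), so (m + c) is a factor with cofactor 32*m² - 52*m*c - 45*c².
The cofactor groups again: 32*m² - 52*m*c - 45*c² = 8*m*(4*m - 9*c) + 5*c*(4*m - 9*c); both groups contain (4*m - 9*c), giving (8*m + 5*c)*(4*m - 9*c).

(4*m - 9*c)*(8*m + 5*c)*(m + c)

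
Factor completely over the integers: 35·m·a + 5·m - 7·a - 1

(5·m - 1)·(7·a + 1)

Group as (35·m·a + 5·m) + (-7·a - 1) = 5·m·(7·a + 1) - (7·a + 1).
Both groups share the factor (7·a + 1).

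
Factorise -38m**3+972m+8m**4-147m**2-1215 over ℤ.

(2m-9)(4m-9)(m+5)(m-3)

Trying the rational-root candidates, m = 9/4 is a root, so (4m-9) divides it; the quotient is 2m**3-5m**2-48m+135.
Continuing, m = 3 is a root, giving the factor (m-3) and quotient 2m**2+m-45.
The remaining quadratic factors as (m+5)(2m-9).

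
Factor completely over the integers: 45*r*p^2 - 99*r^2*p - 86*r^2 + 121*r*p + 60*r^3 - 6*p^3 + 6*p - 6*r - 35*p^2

(15*r - 6*p + 1)*(4*r - p - 6)*(r - p)

Group: 15*r*(4*r^2 - 5*r*p - 6*r + p^2 + 6*p) + (-6*p + 1)*(4*r^2 - 5*r*p - 6*r + p^2 + 6*p); both groups contain (4*r^2 - 5*r*p - 6*r + p^2 + 6*p), so (15*r - 6*p + 1) is a factor with cofactor 4*r^2 - 5*r*p - 6*r + p^2 + 6*p.
The cofactor groups again: 4*r^2 - 5*r*p - 6*r + p^2 + 6*p = 4*r*(r - p) + (-p - 6)*(r - p); both groups contain (r - p), giving (4*r - p - 6)*(r - p).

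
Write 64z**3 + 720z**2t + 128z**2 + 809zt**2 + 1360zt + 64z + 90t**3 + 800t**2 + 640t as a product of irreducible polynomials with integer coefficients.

Group: z(64z**2 + 80zt + 128z + 9t**2 + 80t + 64) + 10t(64z**2 + 80zt + 128z + 9t**2 + 80t + 64); both groups contain (64z**2 + 80zt + 128z + 9t**2 + 80t + 64), so (z + 10t) is a factor with cofactor 64z**2 + 80zt + 128z + 9t**2 + 80t + 64.
The cofactor groups again: 64z**2 + 80zt + 128z + 9t**2 + 80t + 64 = 8z(8z + 9t + 8) + (t + 8)(8z + 9t + 8); both groups contain (8z + 9t + 8), giving (8z + t + 8)(8z + 9t + 8).

(z + 10t)(8z + 9t + 8)(8z + t + 8)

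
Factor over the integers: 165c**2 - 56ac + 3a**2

Group: a(3a - 11c) - 15c(3a - 11c); both groups contain (3a - 11c).

(3a - 11c)(a - 15c)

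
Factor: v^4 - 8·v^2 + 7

(v + 1)·(v - 1)·(v^2 - 7)

Substitute u = v^2 to get a quadratic in u, then factor.
v^2 - 1 is a difference of squares.
v^2 - 7 is irreducible over ℤ (7 is not a perfect square).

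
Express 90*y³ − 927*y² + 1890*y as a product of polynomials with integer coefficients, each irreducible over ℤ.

Pull out the common factor 9*y, then factor the remaining trinomial.

9*y*(2*y − 15)*(5*y − 14)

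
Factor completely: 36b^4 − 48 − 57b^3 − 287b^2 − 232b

Among the possible rational roots, b = −4/3 is a root, giving the factor (3b + 4) and quotient 12b^3 − 35b^2 − 49b − 12.
Next, b = −3/4 is a root, so (4b + 3) is a factor; dividing leaves 3b^2 − 11b − 4.
The remaining quadratic factors as (b − 4)(3b + 1).

(3b + 1)(3b + 4)(4b + 3)(b − 4)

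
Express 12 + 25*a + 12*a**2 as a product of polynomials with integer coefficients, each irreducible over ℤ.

(3*a + 4)*(4*a + 3)

Need a pair with product 12·12 = 144 and sum 25: that's 16 and 9.
Split the middle term: 12*a**2 + 16*a + 9*a + 12 = 4*a*(3*a + 4) + 3*(3*a + 4).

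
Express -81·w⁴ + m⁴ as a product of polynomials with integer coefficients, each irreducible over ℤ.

(m + 3·w)·(m - 3·w)·(m² + 9·w²)

Difference of squares twice: with A = m and B = 3·w, A⁴ − B⁴ = (A² − B²)(A² + B²), and A² − B² factors again.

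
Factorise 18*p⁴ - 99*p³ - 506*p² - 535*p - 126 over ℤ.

By the rational root theorem, p = -2 is a root, giving the factor (p + 2) and quotient 18*p³ - 135*p² - 236*p - 63.
Continuing, p = -7/6 is a root, giving the factor (6*p + 7) and quotient 3*p² - 26*p - 9.
The remaining quadratic factors as (p - 9)(3*p + 1).

(3*p + 1)*(6*p + 7)*(p + 2)*(p - 9)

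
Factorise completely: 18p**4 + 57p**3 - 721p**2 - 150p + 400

(3p - 2)(6p + 5)(p + 8)(p - 5)

Among the possible rational roots, p = -8 is a root, so (p + 8) divides it; the quotient is 18p**3 - 87p**2 - 25p + 50.
Continuing, p = -5/6 is a root, so (6p + 5) divides it; the quotient is 3p**2 - 17p + 10.
The remaining quadratic factors as (p - 5)(3p - 2).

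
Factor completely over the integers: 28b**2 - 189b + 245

7(4b - 7)(b - 5)

Pull out the common factor 7, then factor the remaining trinomial.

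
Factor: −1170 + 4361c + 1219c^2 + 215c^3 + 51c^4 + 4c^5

(4c − 1)(c + 5)(c + 9)(c^2 − c + 26)

By the rational root theorem, c = −5 is a root, so (c + 5) is a factor; dividing leaves 4c^4 + 31c^3 + 60c^2 + 919c − 234.
Continuing, c = −9 is a root, giving the factor (c + 9) and quotient 4c^3 − 5c^2 + 105c − 26.
Continuing, c = 1/4 is a root, giving the factor (4c − 1) and quotient c^2 − c + 26.
The quadratic c^2 − c + 26 has discriminant −103 < 0 and is irreducible over ℤ.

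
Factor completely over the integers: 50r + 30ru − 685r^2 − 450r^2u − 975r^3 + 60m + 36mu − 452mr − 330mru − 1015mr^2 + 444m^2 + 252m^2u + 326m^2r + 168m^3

(4m + 13r + 6u + 10)(6m + 5r)(7m − 15r + 1)

Group: 7m(24m^2 + 98mr + 36mu + 60m + 65r^2 + 30ru + 50r) + (−15r + 1)(24m^2 + 98mr + 36mu + 60m + 65r^2 + 30ru + 50r); both groups contain (24m^2 + 98mr + 36mu + 60m + 65r^2 + 30ru + 50r), so (7m − 15r + 1) is a factor with cofactor 24m^2 + 98mr + 36mu + 60m + 65r^2 + 30ru + 50r.
The cofactor groups again: 24m^2 + 98mr + 36mu + 60m + 65r^2 + 30ru + 50r = 6m(4m + 13r + 6u + 10) + 5r(4m + 13r + 6u + 10); both groups contain (4m + 13r + 6u + 10), giving (6m + 5r)(4m + 13r + 6u + 10).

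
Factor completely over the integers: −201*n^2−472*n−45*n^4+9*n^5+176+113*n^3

By the rational root theorem, n = 1/3 is a root, giving the factor (3*n−1) and quotient 3*n^4−14*n^3+33*n^2−56*n−176.
Continuing, n = 4 is a root, so (n−4) divides it; the quotient is 3*n^3−2*n^2+25*n+44.
Continuing, n = −4/3 is a root, so (3*n+4) is a factor; dividing leaves n^2−2*n+11.
The quadratic n^2−2*n+11 has discriminant −40 < 0 and is irreducible over ℤ.

(3*n+4)*(3*n−1)*(n−4)*(n^2−2*n+11)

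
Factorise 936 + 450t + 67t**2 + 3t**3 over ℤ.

(3t + 13)(t + 12)(t + 6)

Trying the rational-root candidates, t = -13/3 is a root, giving the factor (3t + 13) and quotient t**2 + 18t + 72.
The remaining quadratic factors as (t + 6)(t + 12).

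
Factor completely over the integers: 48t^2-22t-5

(6t+1)(8t-5)

Need a pair with product 48·(-5) = -240 and sum -22: that's 8 and -30.
Split the middle term: 48t^2+8t - 30t-5 = 8t(6t+1) - 5(6t+1).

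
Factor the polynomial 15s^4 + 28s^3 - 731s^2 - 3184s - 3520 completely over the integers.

Among the possible rational roots, s = -11/5 is a root, giving the factor (5s + 11) and quotient 3s^3 - s^2 - 144s - 320.
Continuing, s = -5 is a root, so (s + 5) divides it; the quotient is 3s^2 - 16s - 64.
The remaining quadratic factors as (s - 8)(3s + 8).

(3s + 8)(5s + 11)(s + 5)(s - 8)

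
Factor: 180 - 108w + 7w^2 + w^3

(w + 15)(w - 2)(w - 6)

By the rational root theorem, w = 6 is a root, giving the factor (w - 6) and quotient w^2 + 13w - 30.
The remaining quadratic factors as (w - 2)(w + 15).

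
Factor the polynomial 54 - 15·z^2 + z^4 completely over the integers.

Substitute u = z^2 to get a quadratic in u, then factor.
z^2 - 6 is irreducible over ℤ (6 is not a perfect square).
z^2 - 9 is a difference of squares.

(z + 3)·(z - 3)·(z^2 - 6)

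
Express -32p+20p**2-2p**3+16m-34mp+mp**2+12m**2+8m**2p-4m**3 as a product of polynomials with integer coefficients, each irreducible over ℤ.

-(2m+p-8)(2m-p+2)(m-2p)

Group: 2m(-2m**2+3mp+8m+2p**2-16p) + (-p+2)(-2m**2+3mp+8m+2p**2-16p); both groups contain (-2m**2+3mp+8m+2p**2-16p), so (2m-p+2) is a factor with cofactor -2m**2+3mp+8m+2p**2-16p.
The cofactor groups again: -2m**2+3mp+8m+2p**2-16p = -m(2m+p-8) + 2p(2m+p-8); both groups contain (2m+p-8), giving -(m-2p)(2m+p-8).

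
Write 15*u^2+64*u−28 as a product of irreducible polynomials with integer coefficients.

(3*u+14)*(5*u−2)

Need a pair with product 15·(−28) = −420 and sum 64: that's −6 and 70.
Split the middle term: 15*u^2−6*u + 70*u−28 = 3*u*(5*u−2) + 14*(5*u−2).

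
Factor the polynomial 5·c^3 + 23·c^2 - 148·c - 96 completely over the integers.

(5·c + 3)·(c + 8)·(c - 4)

By the rational root theorem, c = 4 is a root, so (c - 4) is a factor; dividing leaves 5·c^2 + 43·c + 24.
The remaining quadratic factors as (5·c + 3)(c + 8).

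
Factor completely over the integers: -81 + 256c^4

(4c + 3)(4c - 3)(16c^2 + 9)

(4c)⁴ − (3)⁴ = ((4c)² − (3)²)((4c)² + (3)²); the first factor splits again, the second (16c^2 + 9) is irreducible.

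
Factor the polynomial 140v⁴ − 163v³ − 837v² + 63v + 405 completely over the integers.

Among the possible rational roots, v = 3 is a root, so (v − 3) divides it; the quotient is 140v³ + 257v² − 66v − 135.
Continuing, v = −9/5 is a root, so (5v + 9) divides it; the quotient is 28v² + v − 15.
The remaining quadratic factors as (7v − 5)(4v + 3).

(4v + 3)(5v + 9)(7v − 5)(v − 3)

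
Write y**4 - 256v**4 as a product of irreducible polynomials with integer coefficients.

(y - 4v)(y + 4v)(y**2 + 16v**2)

Difference of squares twice: with A = y and B = 4v, A⁴ − B⁴ = (A² − B²)(A² + B²), and A² − B² factors again.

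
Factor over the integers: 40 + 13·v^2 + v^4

Substitute u = v^2 to get a quadratic in u, then factor.
v^2 + 8 is irreducible over ℤ (always positive, so no real roots).
v^2 + 5 is irreducible over ℤ (always positive, so no real roots).

(v^2 + 5)·(v^2 + 8)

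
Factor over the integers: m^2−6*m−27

(m+3)*(m−9)

Two integers with product −27 and sum −6 are −9 and 3.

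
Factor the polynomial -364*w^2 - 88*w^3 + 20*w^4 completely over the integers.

Pull out the common factor 4*w^2, then factor the remaining trinomial.

4*w^2*(5*w + 13)*(w - 7)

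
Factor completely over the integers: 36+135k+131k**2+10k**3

Trying the rational-root candidates, k = -3/5 is a root, giving the factor (5k+3) and quotient 2k**2+25k+12.
The remaining quadratic factors as (k+12)(2k+1).

(2k+1)(5k+3)(k+12)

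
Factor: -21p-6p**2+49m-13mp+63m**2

(7m-3p)(9m+2p+7)

Group: 7m(9m+2p+7) - 3p(9m+2p+7); both groups contain (9m+2p+7).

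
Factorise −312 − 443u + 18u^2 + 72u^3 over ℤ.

(3u − 8)(4u + 3)(6u + 13)

By the rational root theorem, u = −13/6 is a root, giving the factor (6u + 13) and quotient 12u^2 − 23u − 24.
The remaining quadratic factors as (3u − 8)(4u + 3).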